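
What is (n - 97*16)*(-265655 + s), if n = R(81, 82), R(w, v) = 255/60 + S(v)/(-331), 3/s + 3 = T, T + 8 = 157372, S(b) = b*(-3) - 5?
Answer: 21405780916126521/52086491 ≈ 4.1097e+8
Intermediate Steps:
S(b) = -5 - 3*b (S(b) = -3*b - 5 = -5 - 3*b)
T = 157364 (T = -8 + 157372 = 157364)
s = 3/157361 (s = 3/(-3 + 157364) = 3/157361 ≈ 1.9064e-5)
R(w, v) = 5647/1324 + 3*v/331 (R(w, v) = 255/60 + (-5 - 3*v)/(-331) = 255*(1/60) + (-5 - 3*v)*(-1/331) = 17/4 + (5/331 + 3*v/331) = 5647/1324 + 3*v/331)
n = 6631/1324 (n = 5647/1324 + (3/331)*82 = 5647/1324 + 246/331 = 6631/1324 ≈ 5.0083)
(n - 97*16)*(-265655 + s) = (6631/1324 - 97*16)*(-265655 + 3/157361) = (6631/1324 - 1552)*(-41803736452/157361) = -2048217/1324*(-41803736452/157361) = 21405780916126521/52086491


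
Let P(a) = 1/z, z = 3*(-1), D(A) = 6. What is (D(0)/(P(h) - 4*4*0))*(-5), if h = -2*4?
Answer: 90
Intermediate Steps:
h = -8
z = -3
P(a) = -⅓ (P(a) = 1/(-3) = -⅓)
(D(0)/(P(h) - 4*4*0))*(-5) = (6/(-⅓ - 4*4*0))*(-5) = (6/(-⅓ - 16*0))*(-5) = (6/(-⅓ + 0))*(-5) = (6/(-⅓))*(-5) = -3*6*(-5) = -18*(-5) = 90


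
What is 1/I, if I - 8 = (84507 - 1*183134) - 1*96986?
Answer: -1/195605 ≈ -5.1123e-6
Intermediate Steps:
I = -195605 (I = 8 + ((84507 - 1*183134) - 1*96986) = 8 + ((84507 - 183134) - 96986) = 8 + (-98627 - 96986) = 8 - 195613 = -195605)
1/I = 1/(-195605) = -1/195605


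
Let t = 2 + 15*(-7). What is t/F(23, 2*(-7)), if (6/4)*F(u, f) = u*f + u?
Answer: 309/598 ≈ 0.51672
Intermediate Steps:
F(u, f) = 2*u/3 + 2*f*u/3 (F(u, f) = 2*(u*f + u)/3 = 2*(f*u + u)/3 = 2*(u + f*u)/3 = 2*u/3 + 2*f*u/3)
t = -103 (t = 2 - 105 = -103)
t/F(23, 2*(-7)) = -103*3/(46*(1 + 2*(-7))) = -103*3/(46*(1 - 14)) = -103/((⅔)*23*(-13)) = -103/(-598/3) = -103*(-3/598) = 309/598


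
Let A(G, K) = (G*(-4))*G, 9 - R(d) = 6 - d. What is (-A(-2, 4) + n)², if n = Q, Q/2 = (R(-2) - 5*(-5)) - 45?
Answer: 484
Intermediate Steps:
R(d) = 3 + d (R(d) = 9 - (6 - d) = 9 + (-6 + d) = 3 + d)
A(G, K) = -4*G² (A(G, K) = (-4*G)*G = -4*G²)
Q = -38 (Q = 2*(((3 - 2) - 5*(-5)) - 45) = 2*((1 + 25) - 45) = 2*(26 - 45) = 2*(-19) = -38)
n = -38
(-A(-2, 4) + n)² = (-(-4)*(-2)² - 38)² = (-(-4)*4 - 38)² = (-1*(-16) - 38)² = (16 - 38)² = (-22)² = 484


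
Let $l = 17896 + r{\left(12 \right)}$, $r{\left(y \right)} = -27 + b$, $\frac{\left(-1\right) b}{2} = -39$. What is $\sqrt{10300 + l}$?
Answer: $\sqrt{28247} \approx 168.07$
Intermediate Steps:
$b = 78$ ($b = \left(-2\right) \left(-39\right) = 78$)
$r{\left(y \right)} = 51$ ($r{\left(y \right)} = -27 + 78 = 51$)
$l = 17947$ ($l = 17896 + 51 = 17947$)
$\sqrt{10300 + l} = \sqrt{10300 + 17947} = \sqrt{28247}$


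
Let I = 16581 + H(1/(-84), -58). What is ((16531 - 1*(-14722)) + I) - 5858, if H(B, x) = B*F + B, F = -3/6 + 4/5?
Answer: 35259827/840 ≈ 41976.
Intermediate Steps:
F = 3/10 (F = -3*1/6 + 4*(1/5) = -1/2 + 4/5 = 3/10 ≈ 0.30000)
H(B, x) = 13*B/10 (H(B, x) = B*(3/10) + B = 3*B/10 + B = 13*B/10)
I = 13928027/840 (I = 16581 + (13/10)/(-84) = 16581 + (13/10)*(-1/84) = 16581 - 13/840 = 13928027/840 ≈ 16581.)
((16531 - 1*(-14722)) + I) - 5858 = ((16531 - 1*(-14722)) + 13928027/840) - 5858 = ((16531 + 14722) + 13928027/840) - 5858 = (31253 + 13928027/840) - 5858 = 40180547/840 - 5858 = 35259827/840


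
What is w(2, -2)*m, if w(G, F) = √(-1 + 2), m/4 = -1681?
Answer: -6724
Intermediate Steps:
m = -6724 (m = 4*(-1681) = -6724)
w(G, F) = 1 (w(G, F) = √1 = 1)
w(2, -2)*m = 1*(-6724) = -6724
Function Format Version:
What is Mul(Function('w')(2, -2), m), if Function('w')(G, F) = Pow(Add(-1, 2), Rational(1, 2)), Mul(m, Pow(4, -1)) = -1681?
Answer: -6724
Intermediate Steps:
m = -6724 (m = Mul(4, -1681) = -6724)
Function('w')(G, F) = 1 (Function('w')(G, F) = Pow(1, Rational(1, 2)) = 1)
Mul(Function('w')(2, -2), m) = Mul(1, -6724) = -6724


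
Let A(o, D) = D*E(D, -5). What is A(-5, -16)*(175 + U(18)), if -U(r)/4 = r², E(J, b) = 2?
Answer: 35872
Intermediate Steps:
A(o, D) = 2*D (A(o, D) = D*2 = 2*D)
U(r) = -4*r²
A(-5, -16)*(175 + U(18)) = (2*(-16))*(175 - 4*18²) = -32*(175 - 4*324) = -32*(175 - 1296) = -32*(-1121) = 35872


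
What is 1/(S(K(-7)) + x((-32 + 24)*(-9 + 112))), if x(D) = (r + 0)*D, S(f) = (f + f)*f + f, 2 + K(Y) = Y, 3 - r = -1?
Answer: -1/3143 ≈ -0.00031817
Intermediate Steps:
r = 4 (r = 3 - 1*(-1) = 3 + 1 = 4)
K(Y) = -2 + Y
S(f) = f + 2*f**2 (S(f) = (2*f)*f + f = 2*f**2 + f = f + 2*f**2)
x(D) = 4*D (x(D) = (4 + 0)*D = 4*D)
1/(S(K(-7)) + x((-32 + 24)*(-9 + 112))) = 1/((-2 - 7)*(1 + 2*(-2 - 7)) + 4*((-32 + 24)*(-9 + 112))) = 1/(-9*(1 + 2*(-9)) + 4*(-8*103)) = 1/(-9*(1 - 18) + 4*(-824)) = 1/(-9*(-17) - 3296) = 1/(153 - 3296) = 1/(-3143) = -1/3143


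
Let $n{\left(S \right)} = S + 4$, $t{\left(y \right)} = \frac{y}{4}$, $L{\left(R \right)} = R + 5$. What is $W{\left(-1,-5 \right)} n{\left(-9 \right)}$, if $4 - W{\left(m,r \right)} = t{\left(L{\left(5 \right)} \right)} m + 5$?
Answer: $- \frac{15}{2} \approx -7.5$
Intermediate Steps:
$L{\left(R \right)} = 5 + R$
$t{\left(y \right)} = \frac{y}{4}$ ($t{\left(y \right)} = y \frac{1}{4} = \frac{y}{4}$)
$n{\left(S \right)} = 4 + S$
$W{\left(m,r \right)} = -1 - \frac{5 m}{2}$ ($W{\left(m,r \right)} = 4 - \left(\frac{5 + 5}{4} m + 5\right) = 4 - \left(\frac{1}{4} \cdot 10 m + 5\right) = 4 - \left(\frac{5 m}{2} + 5\right) = 4 - \left(5 + \frac{5 m}{2}\right) = -1 - \frac{5 m}{2}$)
$W{\left(-1,-5 \right)} n{\left(-9 \right)} = \left(-1 - - \frac{5}{2}\right) \left(4 - 9\right) = \left(-1 + \frac{5}{2}\right) \left(-5\right) = \frac{3}{2} \left(-5\right) = - \frac{15}{2}$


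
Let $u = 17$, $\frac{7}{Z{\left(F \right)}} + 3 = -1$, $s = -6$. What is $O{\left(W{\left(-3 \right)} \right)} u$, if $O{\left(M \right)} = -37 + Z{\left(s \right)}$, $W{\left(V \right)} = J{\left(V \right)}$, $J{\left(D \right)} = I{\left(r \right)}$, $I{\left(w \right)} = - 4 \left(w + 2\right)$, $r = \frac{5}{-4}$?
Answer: $- \frac{2635}{4} \approx -658.75$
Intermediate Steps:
$Z{\left(F \right)} = - \frac{7}{4}$ ($Z{\left(F \right)} = \frac{7}{-3 - 1} = \frac{7}{-4} = 7 \left(- \frac{1}{4}\right) = - \frac{7}{4}$)
$r = - \frac{5}{4}$ ($r = 5 \left(- \frac{1}{4}\right) = - \frac{5}{4} \approx -1.25$)
$I{\left(w \right)} = -8 - 4 w$ ($I{\left(w \right)} = - 4 \left(2 + w\right) = -8 - 4 w$)
$J{\left(D \right)} = -3$ ($J{\left(D \right)} = -8 - -5 = -8 + 5 = -3$)
$W{\left(V \right)} = -3$
$O{\left(M \right)} = - \frac{155}{4}$ ($O{\left(M \right)} = -37 - \frac{7}{4} = - \frac{155}{4}$)
$O{\left(W{\left(-3 \right)} \right)} u = \left(- \frac{155}{4}\right) 17 = - \frac{2635}{4}$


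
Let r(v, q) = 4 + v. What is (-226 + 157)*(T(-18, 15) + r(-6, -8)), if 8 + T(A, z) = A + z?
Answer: 897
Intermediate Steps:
T(A, z) = -8 + A + z (T(A, z) = -8 + (A + z) = -8 + A + z)
(-226 + 157)*(T(-18, 15) + r(-6, -8)) = (-226 + 157)*((-8 - 18 + 15) + (4 - 6)) = -69*(-11 - 2) = -69*(-13) = 897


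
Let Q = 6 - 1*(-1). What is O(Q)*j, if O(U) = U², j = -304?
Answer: -14896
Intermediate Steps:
Q = 7 (Q = 6 + 1 = 7)
O(Q)*j = 7²*(-304) = 49*(-304) = -14896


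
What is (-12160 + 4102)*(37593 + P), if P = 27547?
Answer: -524898120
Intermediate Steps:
(-12160 + 4102)*(37593 + P) = (-12160 + 4102)*(37593 + 27547) = -8058*65140 = -524898120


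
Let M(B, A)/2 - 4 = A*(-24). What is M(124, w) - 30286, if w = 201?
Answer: -39926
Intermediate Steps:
M(B, A) = 8 - 48*A (M(B, A) = 8 + 2*(A*(-24)) = 8 + 2*(-24*A) = 8 - 48*A)
M(124, w) - 30286 = (8 - 48*201) - 30286 = (8 - 9648) - 30286 = -9640 - 30286 = -39926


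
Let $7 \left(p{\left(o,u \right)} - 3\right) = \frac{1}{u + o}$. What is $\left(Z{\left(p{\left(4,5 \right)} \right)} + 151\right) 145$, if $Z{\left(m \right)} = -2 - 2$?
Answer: $21315$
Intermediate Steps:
$p{\left(o,u \right)} = 3 + \frac{1}{7 \left(o + u\right)}$ ($p{\left(o,u \right)} = 3 + \frac{1}{7 \left(u + o\right)} = 3 + \frac{1}{7 \left(o + u\right)}$)
$Z{\left(m \right)} = -4$
$\left(Z{\left(p{\left(4,5 \right)} \right)} + 151\right) 145 = \left(-4 + 151\right) 145 = 147 \cdot 145 = 21315$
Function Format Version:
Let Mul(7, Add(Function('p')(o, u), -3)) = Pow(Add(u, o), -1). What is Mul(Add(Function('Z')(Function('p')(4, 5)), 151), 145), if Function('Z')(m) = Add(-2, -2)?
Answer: 21315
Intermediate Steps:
Function('p')(o, u) = Add(3, Mul(Rational(1, 7), Pow(Add(o, u), -1))) (Function('p')(o, u) = Add(3, Mul(Rational(1, 7), Pow(Add(u, o), -1))) = Add(3, Mul(Rational(1, 7), Pow(Add(o, u), -1))))
Function('Z')(m) = -4
Mul(Add(Function('Z')(Function('p')(4, 5)), 151), 145) = Mul(Add(-4, 151), 145) = Mul(147, 145) = 21315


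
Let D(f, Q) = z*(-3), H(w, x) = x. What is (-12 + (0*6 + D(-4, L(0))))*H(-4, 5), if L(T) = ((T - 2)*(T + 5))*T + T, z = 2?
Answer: -90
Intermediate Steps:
L(T) = T + T*(-2 + T)*(5 + T) (L(T) = ((-2 + T)*(5 + T))*T + T = T*(-2 + T)*(5 + T) + T = T + T*(-2 + T)*(5 + T))
D(f, Q) = -6 (D(f, Q) = 2*(-3) = -6)
(-12 + (0*6 + D(-4, L(0))))*H(-4, 5) = (-12 + (0*6 - 6))*5 = (-12 + (0 - 6))*5 = (-12 - 6)*5 = -18*5 = -90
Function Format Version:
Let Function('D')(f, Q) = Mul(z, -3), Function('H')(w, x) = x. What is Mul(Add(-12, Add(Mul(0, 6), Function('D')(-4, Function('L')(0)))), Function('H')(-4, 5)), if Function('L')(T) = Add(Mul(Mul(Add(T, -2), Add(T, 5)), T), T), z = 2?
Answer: -90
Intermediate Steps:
Function('L')(T) = Add(T, Mul(T, Add(-2, T), Add(5, T))) (Function('L')(T) = Add(Mul(Mul(Add(-2, T), Add(5, T)), T), T) = Add(Mul(T, Add(-2, T), Add(5, T)), T) = Add(T, Mul(T, Add(-2, T), Add(5, T))))
Function('D')(f, Q) = -6 (Function('D')(f, Q) = Mul(2, -3) = -6)
Mul(Add(-12, Add(Mul(0, 6), Function('D')(-4, Function('L')(0)))), Function('H')(-4, 5)) = Mul(Add(-12, Add(Mul(0, 6), -6)), 5) = Mul(Add(-12, Add(0, -6)), 5) = Mul(Add(-12, -6), 5) = Mul(-18, 5) = -90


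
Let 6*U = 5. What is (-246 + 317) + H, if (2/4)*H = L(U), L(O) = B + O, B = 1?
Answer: 224/3 ≈ 74.667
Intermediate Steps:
U = 5/6 (U = (1/6)*5 = 5/6 ≈ 0.83333)
L(O) = 1 + O
H = 11/3 (H = 2*(1 + 5/6) = 2*(11/6) = 11/3 ≈ 3.6667)
(-246 + 317) + H = (-246 + 317) + 11/3 = 71 + 11/3 = 224/3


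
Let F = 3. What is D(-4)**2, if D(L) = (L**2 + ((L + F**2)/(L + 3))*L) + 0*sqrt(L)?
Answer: 1296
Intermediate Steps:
D(L) = L**2 + L*(9 + L)/(3 + L) (D(L) = (L**2 + ((L + 3**2)/(L + 3))*L) + 0*sqrt(L) = (L**2 + ((L + 9)/(3 + L))*L) + 0 = (L**2 + ((9 + L)/(3 + L))*L) + 0 = (L**2 + L*(9 + L)/(3 + L)) + 0 = L**2 + L*(9 + L)/(3 + L))
D(-4)**2 = (-4*(9 + (-4)**2 + 4*(-4))/(3 - 4))**2 = (-4*(9 + 16 - 16)/(-1))**2 = (-4*(-1)*9)**2 = 36**2 = 1296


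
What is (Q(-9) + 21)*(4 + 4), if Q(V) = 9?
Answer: 240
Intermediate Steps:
(Q(-9) + 21)*(4 + 4) = (9 + 21)*(4 + 4) = 30*8 = 240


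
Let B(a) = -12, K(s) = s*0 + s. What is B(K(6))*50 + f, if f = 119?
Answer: -481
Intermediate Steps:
K(s) = s (K(s) = 0 + s = s)
B(K(6))*50 + f = -12*50 + 119 = -600 + 119 = -481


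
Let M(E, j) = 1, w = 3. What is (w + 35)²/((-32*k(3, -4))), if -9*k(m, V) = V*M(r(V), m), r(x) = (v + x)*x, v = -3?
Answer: -3249/32 ≈ -101.53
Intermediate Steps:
r(x) = x*(-3 + x) (r(x) = (-3 + x)*x = x*(-3 + x))
k(m, V) = -V/9
(w + 35)²/((-32*k(3, -4))) = (3 + 35)²/((-(-32)*(-4)/9)) = 38²/((-32*4/9)) = 1444/(-128/9) = 1444*(-9/128) = -3249/32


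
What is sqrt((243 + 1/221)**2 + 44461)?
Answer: sqrt(5055639317)/221 ≈ 321.73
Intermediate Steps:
sqrt((243 + 1/221)**2 + 44461) = sqrt((53704/221)**2 + 44461) = sqrt(2884119616/48841 + 44461) = sqrt(5055639317/48841) = sqrt(5055639317)/221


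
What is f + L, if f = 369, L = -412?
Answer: -43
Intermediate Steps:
f + L = 369 - 412 = -43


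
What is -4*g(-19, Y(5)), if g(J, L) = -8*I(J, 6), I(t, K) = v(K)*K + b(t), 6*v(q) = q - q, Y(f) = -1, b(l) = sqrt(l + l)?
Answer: 32*I*sqrt(38) ≈ 197.26*I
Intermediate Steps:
b(l) = sqrt(2)*sqrt(l) (b(l) = sqrt(2*l) = sqrt(2)*sqrt(l))
v(q) = 0 (v(q) = (q - q)/6 = (1/6)*0 = 0)
I(t, K) = sqrt(2)*sqrt(t) (I(t, K) = 0*K + sqrt(2)*sqrt(t) = 0 + sqrt(2)*sqrt(t) = sqrt(2)*sqrt(t))
g(J, L) = -8*sqrt(2)*sqrt(J)
-4*g(-19, Y(5)) = -(-32)*sqrt(2)*sqrt(-19) = -(-32)*sqrt(2)*I*sqrt(19) = -(-32)*I*sqrt(38) = 32*I*sqrt(38)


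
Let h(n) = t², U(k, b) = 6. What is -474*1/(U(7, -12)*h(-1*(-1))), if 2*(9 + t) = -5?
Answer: -316/529 ≈ -0.59735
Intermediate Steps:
t = -23/2 (t = -9 + (½)*(-5) = -9 - 5/2 = -23/2 ≈ -11.500)
h(n) = 529/4 (h(n) = (-23/2)² = 529/4)
-474*1/(U(7, -12)*h(-1*(-1))) = -474/(6*(529/4)) = -474/1587/2 = -474*2/1587 = -316/529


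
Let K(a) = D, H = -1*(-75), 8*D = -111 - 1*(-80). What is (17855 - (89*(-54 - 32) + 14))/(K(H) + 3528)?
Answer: 203960/28193 ≈ 7.2344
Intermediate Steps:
D = -31/8 (D = (-111 - 1*(-80))/8 = (-111 + 80)/8 = (1/8)*(-31) = -31/8 ≈ -3.8750)
H = 75
K(a) = -31/8
(17855 - (89*(-54 - 32) + 14))/(K(H) + 3528) = (17855 - (89*(-54 - 32) + 14))/(-31/8 + 3528) = (17855 - (89*(-86) + 14))/(28193/8) = (17855 - (-7654 + 14))*(8/28193) = (17855 - 1*(-7640))*(8/28193) = (17855 + 7640)*(8/28193) = 25495*(8/28193) = 203960/28193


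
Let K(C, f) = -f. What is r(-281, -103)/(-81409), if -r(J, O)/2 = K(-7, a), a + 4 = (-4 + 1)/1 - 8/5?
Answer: 86/407045 ≈ 0.00021128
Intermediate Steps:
a = -43/5 (a = -4 + ((-4 + 1)/1 - 8/5) = -4 + (-3*1 - 8*⅕) = -4 + (-3 - 8/5) = -4 - 23/5 = -43/5 ≈ -8.6000)
r(J, O) = -86/5 (r(J, O) = -(-2)*(-43)/5 = -2*43/5 = -86/5)
r(-281, -103)/(-81409) = -86/5/(-81409) = -86/5*(-1/81409) = 86/407045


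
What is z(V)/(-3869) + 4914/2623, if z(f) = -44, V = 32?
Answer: 19127678/10148387 ≈ 1.8848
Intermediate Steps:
z(V)/(-3869) + 4914/2623 = -44/(-3869) + 4914/2623 = -44*(-1/3869) + 4914*(1/2623) = 44/3869 + 4914/2623 = 19127678/10148387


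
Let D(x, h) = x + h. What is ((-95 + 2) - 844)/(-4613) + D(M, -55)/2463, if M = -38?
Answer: 626274/3787273 ≈ 0.16536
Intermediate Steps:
D(x, h) = h + x
((-95 + 2) - 844)/(-4613) + D(M, -55)/2463 = ((-95 + 2) - 844)/(-4613) + (-55 - 38)/2463 = (-93 - 844)*(-1/4613) - 93*1/2463 = -937*(-1/4613) - 31/821 = 937/4613 - 31/821 = 626274/3787273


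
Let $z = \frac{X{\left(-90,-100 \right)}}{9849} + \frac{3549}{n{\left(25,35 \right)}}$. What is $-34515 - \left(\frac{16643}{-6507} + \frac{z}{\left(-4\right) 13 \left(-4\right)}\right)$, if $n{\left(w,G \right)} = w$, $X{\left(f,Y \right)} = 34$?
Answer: $- \frac{3833887059567919}{111084901200} \approx -34513.0$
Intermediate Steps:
$z = \frac{34954951}{246225}$ ($z = \frac{34}{9849} + \frac{3549}{25} = \frac{34954951}{246225} \approx 141.96$)
$-34515 - \left(\frac{16643}{-6507} + \frac{z}{\left(-4\right) 13 \left(-4\right)}\right) = -34515 - \left(\frac{16643}{-6507} + \frac{34954951}{246225 \left(-4\right) 13 \left(-4\right)}\right) = -34515 - \left(16643 \left(- \frac{1}{6507}\right) + \frac{34954951}{246225 \left(\left(-52\right) \left(-4\right)\right)}\right) = -34515 - \left(- \frac{16643}{6507} + \frac{34954951}{246225 \cdot 208}\right) = -34515 - \left(- \frac{16643}{6507} + \frac{34954951}{246225} \cdot \frac{1}{208}\right) = -34515 - \left(- \frac{16643}{6507} + \frac{34954951}{51214800}\right) = -34515 - - \frac{208305350081}{111084901200} = -34515 + \frac{208305350081}{111084901200} = - \frac{3833887059567919}{111084901200}$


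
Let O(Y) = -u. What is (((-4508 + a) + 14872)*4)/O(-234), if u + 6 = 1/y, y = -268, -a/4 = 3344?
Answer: -3228864/1609 ≈ -2006.8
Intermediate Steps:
a = -13376 (a = -4*3344 = -13376)
u = -1609/268 (u = -6 + 1/(-268) = -6 - 1/268 = -1609/268 ≈ -6.0037)
O(Y) = 1609/268 (O(Y) = -1*(-1609/268) = 1609/268)
(((-4508 + a) + 14872)*4)/O(-234) = (((-4508 - 13376) + 14872)*4)/(1609/268) = ((-17884 + 14872)*4)*(268/1609) = -3012*4*(268/1609) = -12048*268/1609 = -3228864/1609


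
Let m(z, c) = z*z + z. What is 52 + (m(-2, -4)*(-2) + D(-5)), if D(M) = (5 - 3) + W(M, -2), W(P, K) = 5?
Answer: 55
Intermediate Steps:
m(z, c) = z + z² (m(z, c) = z² + z = z + z²)
D(M) = 7 (D(M) = (5 - 3) + 5 = 2 + 5 = 7)
52 + (m(-2, -4)*(-2) + D(-5)) = 52 + (-2*(1 - 2)*(-2) + 7) = 52 + (-2*(-1)*(-2) + 7) = 52 + (2*(-2) + 7) = 52 + (-4 + 7) = 52 + 3 = 55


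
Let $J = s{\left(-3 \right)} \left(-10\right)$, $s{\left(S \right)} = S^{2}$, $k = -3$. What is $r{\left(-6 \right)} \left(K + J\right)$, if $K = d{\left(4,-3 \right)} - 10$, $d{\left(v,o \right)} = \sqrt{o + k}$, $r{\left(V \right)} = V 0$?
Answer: $0$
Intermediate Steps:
$J = -90$ ($J = \left(-3\right)^{2} \left(-10\right) = 9 \left(-10\right) = -90$)
$r{\left(V \right)} = 0$
$d{\left(v,o \right)} = \sqrt{-3 + o}$ ($d{\left(v,o \right)} = \sqrt{o - 3} = \sqrt{-3 + o}$)
$K = -10 + i \sqrt{6}$ ($K = \sqrt{-3 - 3} - 10 = \sqrt{-6} - 10 = i \sqrt{6} - 10 = -10 + i \sqrt{6} \approx -10.0 + 2.4495 i$)
$r{\left(-6 \right)} \left(K + J\right) = 0 \left(\left(-10 + i \sqrt{6}\right) - 90\right) = 0 \left(-100 + i \sqrt{6}\right) = 0$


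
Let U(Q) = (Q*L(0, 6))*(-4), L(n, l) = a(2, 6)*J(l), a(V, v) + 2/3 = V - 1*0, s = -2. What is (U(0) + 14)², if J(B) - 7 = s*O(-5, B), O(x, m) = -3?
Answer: 196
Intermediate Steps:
J(B) = 13 (J(B) = 7 - 2*(-3) = 7 + 6 = 13)
a(V, v) = -⅔ + V (a(V, v) = -⅔ + (V - 1*0) = -⅔ + (V + 0) = -⅔ + V)
L(n, l) = 52/3 (L(n, l) = (-⅔ + 2)*13 = (4/3)*13 = 52/3)
U(Q) = -208*Q/3 (U(Q) = (Q*(52/3))*(-4) = (52*Q/3)*(-4) = -208*Q/3)
(U(0) + 14)² = (-208/3*0 + 14)² = (0 + 14)² = 14² = 196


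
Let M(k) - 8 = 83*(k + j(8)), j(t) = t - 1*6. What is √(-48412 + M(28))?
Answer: I*√45914 ≈ 214.28*I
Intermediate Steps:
j(t) = -6 + t (j(t) = t - 6 = -6 + t)
M(k) = 174 + 83*k (M(k) = 8 + 83*(k + (-6 + 8)) = 8 + 83*(k + 2) = 8 + 83*(2 + k) = 8 + (166 + 83*k) = 174 + 83*k)
√(-48412 + M(28)) = √(-48412 + (174 + 83*28)) = √(-48412 + (174 + 2324)) = √(-48412 + 2498) = √(-45914) = I*√45914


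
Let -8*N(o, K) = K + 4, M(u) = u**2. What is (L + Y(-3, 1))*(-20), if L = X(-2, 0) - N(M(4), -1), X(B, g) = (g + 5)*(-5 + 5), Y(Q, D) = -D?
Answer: 25/2 ≈ 12.500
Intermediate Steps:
X(B, g) = 0 (X(B, g) = (5 + g)*0 = 0)
N(o, K) = -1/2 - K/8 (N(o, K) = -(K + 4)/8 = -(4 + K)/8 = -1/2 - K/8)
L = 3/8 (L = 0 - (-1/2 - 1/8*(-1)) = 0 - (-1/2 + 1/8) = 0 - 1*(-3/8) = 0 + 3/8 = 3/8 ≈ 0.37500)
(L + Y(-3, 1))*(-20) = (3/8 - 1*1)*(-20) = (3/8 - 1)*(-20) = -5/8*(-20) = 25/2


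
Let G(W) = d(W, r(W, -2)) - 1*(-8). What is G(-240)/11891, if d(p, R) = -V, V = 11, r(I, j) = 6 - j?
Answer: -3/11891 ≈ -0.00025229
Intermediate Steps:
d(p, R) = -11 (d(p, R) = -1*11 = -11)
G(W) = -3 (G(W) = -11 - 1*(-8) = -11 + 8 = -3)
G(-240)/11891 = -3/11891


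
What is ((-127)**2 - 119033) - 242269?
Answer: -345173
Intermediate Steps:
((-127)**2 - 119033) - 242269 = (16129 - 119033) - 242269 = -102904 - 242269 = -345173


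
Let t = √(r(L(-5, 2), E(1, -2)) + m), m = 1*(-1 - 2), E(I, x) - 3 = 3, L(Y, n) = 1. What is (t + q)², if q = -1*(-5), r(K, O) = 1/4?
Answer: (10 + I*√11)²/4 ≈ 22.25 + 16.583*I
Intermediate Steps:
E(I, x) = 6 (E(I, x) = 3 + 3 = 6)
r(K, O) = ¼
m = -3 (m = 1*(-3) = -3)
q = 5
t = I*√11/2 (t = √(¼ - 3) = √(-11/4) = I*√11/2 ≈ 1.6583*I)
(t + q)² = (I*√11/2 + 5)² = (5 + I*√11/2)²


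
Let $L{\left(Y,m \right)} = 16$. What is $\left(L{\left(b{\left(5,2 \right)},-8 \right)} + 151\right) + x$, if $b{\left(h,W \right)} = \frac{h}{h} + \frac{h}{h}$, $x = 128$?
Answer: $295$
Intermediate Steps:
$b{\left(h,W \right)} = 2$ ($b{\left(h,W \right)} = 1 + 1 = 2$)
$\left(L{\left(b{\left(5,2 \right)},-8 \right)} + 151\right) + x = \left(16 + 151\right) + 128 = 167 + 128 = 295$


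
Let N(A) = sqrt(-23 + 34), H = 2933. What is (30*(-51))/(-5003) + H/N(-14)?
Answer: 1530/5003 + 2933*sqrt(11)/11 ≈ 884.64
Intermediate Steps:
N(A) = sqrt(11)
(30*(-51))/(-5003) + H/N(-14) = (30*(-51))/(-5003) + 2933/(sqrt(11)) = -1530*(-1/5003) + 2933*(sqrt(11)/11) = 1530/5003 + 2933*sqrt(11)/11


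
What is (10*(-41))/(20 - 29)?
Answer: 410/9 ≈ 45.556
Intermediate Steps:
(10*(-41))/(20 - 29) = -410/(-9) = -410*(-⅑) = 410/9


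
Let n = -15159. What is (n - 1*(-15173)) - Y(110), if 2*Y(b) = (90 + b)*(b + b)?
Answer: -21986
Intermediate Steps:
Y(b) = b*(90 + b) (Y(b) = ((90 + b)*(b + b))/2 = ((90 + b)*(2*b))/2 = (2*b*(90 + b))/2 = b*(90 + b))
(n - 1*(-15173)) - Y(110) = (-15159 - 1*(-15173)) - 110*(90 + 110) = (-15159 + 15173) - 110*200 = 14 - 1*22000 = 14 - 22000 = -21986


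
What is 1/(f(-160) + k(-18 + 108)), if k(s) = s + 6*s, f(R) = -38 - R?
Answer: 1/752 ≈ 0.0013298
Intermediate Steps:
k(s) = 7*s
1/(f(-160) + k(-18 + 108)) = 1/((-38 - 1*(-160)) + 7*(-18 + 108)) = 1/((-38 + 160) + 7*90) = 1/(122 + 630) = 1/752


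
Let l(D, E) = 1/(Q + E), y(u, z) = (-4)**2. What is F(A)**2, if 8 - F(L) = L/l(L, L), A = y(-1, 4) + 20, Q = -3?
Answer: 1392400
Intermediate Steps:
y(u, z) = 16
l(D, E) = 1/(-3 + E)
A = 36 (A = 16 + 20 = 36)
F(L) = 8 - L*(-3 + L) (F(L) = 8 - L/(1/(-3 + L)) = 8 - L*(-3 + L))
F(A)**2 = (8 - 1*36*(-3 + 36))**2 = (8 - 1*36*33)**2 = (8 - 1188)**2 = (-1180)**2 = 1392400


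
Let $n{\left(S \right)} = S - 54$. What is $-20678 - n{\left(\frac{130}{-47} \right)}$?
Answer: $- \frac{969198}{47} \approx -20621.0$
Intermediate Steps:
$n{\left(S \right)} = -54 + S$ ($n{\left(S \right)} = S - 54 = -54 + S$)
$-20678 - n{\left(\frac{130}{-47} \right)} = -20678 - \left(-54 + \frac{130}{-47}\right) = -20678 - \left(-54 + 130 \left(- \frac{1}{47}\right)\right) = -20678 - \left(-54 - \frac{130}{47}\right) = -20678 - - \frac{2668}{47} = -20678 + \frac{2668}{47} = - \frac{969198}{47}$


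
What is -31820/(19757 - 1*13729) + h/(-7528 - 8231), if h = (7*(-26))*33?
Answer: -38770601/7916271 ≈ -4.8976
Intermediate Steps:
h = -6006 (h = -182*33 = -6006)
-31820/(19757 - 1*13729) + h/(-7528 - 8231) = -31820/(19757 - 1*13729) - 6006/(-7528 - 8231) = -31820/(19757 - 13729) - 6006/(-15759) = -31820/6028 - 6006*(-1/15759) = -31820*1/6028 + 2002/5253 = -7955/1507 + 2002/5253 = -38770601/7916271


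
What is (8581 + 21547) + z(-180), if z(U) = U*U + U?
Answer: 62348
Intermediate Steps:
z(U) = U + U² (z(U) = U² + U = U + U²)
(8581 + 21547) + z(-180) = (8581 + 21547) - 180*(1 - 180) = 30128 - 180*(-179) = 30128 + 32220 = 62348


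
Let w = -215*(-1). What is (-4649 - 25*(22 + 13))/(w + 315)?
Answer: -2762/265 ≈ -10.423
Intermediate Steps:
w = 215
(-4649 - 25*(22 + 13))/(w + 315) = (-4649 - 25*(22 + 13))/(215 + 315) = (-4649 - 25*35)/530 = (-4649 - 875)*(1/530) = -5524*1/530 = -2762/265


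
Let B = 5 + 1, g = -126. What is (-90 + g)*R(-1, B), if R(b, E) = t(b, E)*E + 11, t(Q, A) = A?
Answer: -10152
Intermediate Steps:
B = 6
R(b, E) = 11 + E**2 (R(b, E) = E*E + 11 = E**2 + 11 = 11 + E**2)
(-90 + g)*R(-1, B) = (-90 - 126)*(11 + 6**2) = -216*(11 + 36) = -216*47 = -10152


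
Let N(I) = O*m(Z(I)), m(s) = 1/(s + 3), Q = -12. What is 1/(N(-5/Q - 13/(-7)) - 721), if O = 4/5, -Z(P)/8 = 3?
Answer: -105/75709 ≈ -0.0013869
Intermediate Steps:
Z(P) = -24 (Z(P) = -8*3 = -24)
m(s) = 1/(3 + s)
O = ⅘ (O = 4*(⅕) = ⅘ ≈ 0.80000)
N(I) = -4/105 (N(I) = 4/(5*(3 - 24)) = (⅘)/(-21) = (⅘)*(-1/21) = -4/105)
1/(N(-5/Q - 13/(-7)) - 721) = 1/(-4/105 - 721) = 1/(-75709/105) = -105/75709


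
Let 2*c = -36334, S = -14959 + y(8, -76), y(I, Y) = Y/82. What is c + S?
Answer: -1358204/41 ≈ -33127.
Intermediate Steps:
y(I, Y) = Y/82 (y(I, Y) = Y*(1/82) = Y/82)
S = -613357/41 (S = -14959 + (1/82)*(-76) = -14959 - 38/41 = -613357/41 ≈ -14960.)
c = -18167 (c = (½)*(-36334) = -18167)
c + S = -18167 - 613357/41 = -1358204/41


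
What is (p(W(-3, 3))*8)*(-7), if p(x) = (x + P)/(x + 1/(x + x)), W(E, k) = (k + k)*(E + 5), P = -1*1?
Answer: -14784/289 ≈ -51.156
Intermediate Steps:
P = -1
W(E, k) = 2*k*(5 + E) (W(E, k) = (2*k)*(5 + E) = 2*k*(5 + E))
p(x) = (-1 + x)/(x + 1/(2*x)) (p(x) = (x - 1)/(x + 1/(x + x)) = (-1 + x)/(x + 1/(2*x)))
(p(W(-3, 3))*8)*(-7) = ((2*(2*3*(5 - 3))*(-1 + 2*3*(5 - 3))/(1 + 2*(2*3*(5 - 3))**2))*8)*(-7) = ((2*(2*3*2)*(-1 + 2*3*2)/(1 + 2*(2*3*2)**2))*8)*(-7) = ((2*12*(-1 + 12)/(1 + 2*12**2))*8)*(-7) = ((2*12*11/(1 + 2*144))*8)*(-7) = ((2*12*11/(1 + 288))*8)*(-7) = ((2*12*11/289)*8)*(-7) = ((2*12*(1/289)*11)*8)*(-7) = ((264/289)*8)*(-7) = (2112/289)*(-7) = -14784/289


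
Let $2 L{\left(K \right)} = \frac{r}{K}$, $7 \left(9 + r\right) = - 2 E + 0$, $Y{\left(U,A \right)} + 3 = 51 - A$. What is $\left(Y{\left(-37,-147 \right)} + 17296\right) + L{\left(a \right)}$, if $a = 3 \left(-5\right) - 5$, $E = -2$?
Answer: $\frac{4897539}{280} \approx 17491.0$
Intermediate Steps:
$Y{\left(U,A \right)} = 48 - A$ ($Y{\left(U,A \right)} = -3 - \left(-51 + A\right) = 48 - A$)
$r = - \frac{59}{7}$ ($r = -9 + \frac{\left(-2\right) \left(-2\right) + 0}{7} = -9 + \frac{4 + 0}{7} = -9 + \frac{1}{7} \cdot 4 = -9 + \frac{4}{7} = - \frac{59}{7} \approx -8.4286$)
$a = -20$ ($a = -15 - 5 = -20$)
$L{\left(K \right)} = - \frac{59}{14 K}$ ($L{\left(K \right)} = \frac{\left(- \frac{59}{7}\right) \frac{1}{K}}{2} = - \frac{59}{14 K}$)
$\left(Y{\left(-37,-147 \right)} + 17296\right) + L{\left(a \right)} = \left(\left(48 - -147\right) + 17296\right) - \frac{59}{14 \left(-20\right)} = \left(\left(48 + 147\right) + 17296\right) - - \frac{59}{280} = \left(195 + 17296\right) + \frac{59}{280} = 17491 + \frac{59}{280} = \frac{4897539}{280}$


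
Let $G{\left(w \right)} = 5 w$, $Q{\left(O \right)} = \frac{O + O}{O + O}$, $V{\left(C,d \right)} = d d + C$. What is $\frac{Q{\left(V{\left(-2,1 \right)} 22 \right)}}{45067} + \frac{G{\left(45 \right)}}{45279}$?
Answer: $\frac{1131706}{226732077} \approx 0.0049914$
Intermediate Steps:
$V{\left(C,d \right)} = C + d^{2}$ ($V{\left(C,d \right)} = d^{2} + C = C + d^{2}$)
$Q{\left(O \right)} = 1$ ($Q{\left(O \right)} = \frac{2 O}{2 O} = 2 O \frac{1}{2 O} = 1$)
$\frac{Q{\left(V{\left(-2,1 \right)} 22 \right)}}{45067} + \frac{G{\left(45 \right)}}{45279} = 1 \cdot \frac{1}{45067} + \frac{5 \cdot 45}{45279} = 1 \cdot \frac{1}{45067} + 225 \cdot \frac{1}{45279} = \frac{1}{45067} + \frac{25}{5031} = \frac{1131706}{226732077}$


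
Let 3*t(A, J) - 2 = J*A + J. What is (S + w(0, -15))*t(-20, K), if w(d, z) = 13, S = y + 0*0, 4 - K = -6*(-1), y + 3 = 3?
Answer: 520/3 ≈ 173.33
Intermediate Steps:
y = 0 (y = -3 + 3 = 0)
K = -2 (K = 4 - (-6)*(-1) = 4 - 1*6 = 4 - 6 = -2)
S = 0 (S = 0 + 0*0 = 0 + 0 = 0)
t(A, J) = 2/3 + J/3 + A*J/3 (t(A, J) = 2/3 + (J*A + J)/3 = 2/3 + (A*J + J)/3 = 2/3 + (J + A*J)/3 = 2/3 + (J/3 + A*J/3) = 2/3 + J/3 + A*J/3)
(S + w(0, -15))*t(-20, K) = (0 + 13)*(2/3 + (1/3)*(-2) + (1/3)*(-20)*(-2)) = 13*(2/3 - 2/3 + 40/3) = 13*(40/3) = 520/3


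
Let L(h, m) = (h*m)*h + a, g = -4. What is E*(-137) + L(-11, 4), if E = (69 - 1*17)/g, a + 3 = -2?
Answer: 2260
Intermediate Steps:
a = -5 (a = -3 - 2 = -5)
L(h, m) = -5 + m*h² (L(h, m) = (h*m)*h - 5 = m*h² - 5 = -5 + m*h²)
E = -13 (E = (69 - 1*17)/(-4) = (69 - 17)*(-¼) = 52*(-¼) = -13)
E*(-137) + L(-11, 4) = -13*(-137) + (-5 + 4*(-11)²) = 1781 + (-5 + 4*121) = 1781 + (-5 + 484) = 1781 + 479 = 2260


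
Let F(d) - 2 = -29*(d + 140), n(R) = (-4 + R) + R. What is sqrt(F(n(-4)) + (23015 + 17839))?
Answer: 2*sqrt(9286) ≈ 192.73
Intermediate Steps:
n(R) = -4 + 2*R
F(d) = -4058 - 29*d (F(d) = 2 - 29*(d + 140) = 2 - 29*(140 + d) = 2 + (-4060 - 29*d) = -4058 - 29*d)
sqrt(F(n(-4)) + (23015 + 17839)) = sqrt((-4058 - 29*(-4 + 2*(-4))) + (23015 + 17839)) = sqrt((-4058 - 29*(-4 - 8)) + 40854) = sqrt((-4058 - 29*(-12)) + 40854) = sqrt((-4058 + 348) + 40854) = sqrt(-3710 + 40854) = sqrt(37144) = 2*sqrt(9286)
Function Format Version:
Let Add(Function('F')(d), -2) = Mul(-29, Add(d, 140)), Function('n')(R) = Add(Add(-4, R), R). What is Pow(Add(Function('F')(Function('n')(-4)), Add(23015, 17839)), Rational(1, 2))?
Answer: Mul(2, Pow(9286, Rational(1, 2))) ≈ 192.73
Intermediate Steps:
Function('n')(R) = Add(-4, Mul(2, R))
Function('F')(d) = Add(-4058, Mul(-29, d)) (Function('F')(d) = Add(2, Mul(-29, Add(d, 140))) = Add(2, Mul(-29, Add(140, d))) = Add(2, Add(-4060, Mul(-29, d))) = Add(-4058, Mul(-29, d)))
Pow(Add(Function('F')(Function('n')(-4)), Add(23015, 17839)), Rational(1, 2)) = Pow(Add(Add(-4058, Mul(-29, Add(-4, Mul(2, -4)))), Add(23015, 17839)), Rational(1, 2)) = Pow(Add(Add(-4058, Mul(-29, Add(-4, -8))), 40854), Rational(1, 2)) = Pow(Add(Add(-4058, Mul(-29, -12)), 40854), Rational(1, 2)) = Pow(Add(Add(-4058, 348), 40854), Rational(1, 2)) = Pow(Add(-3710, 40854), Rational(1, 2)) = Pow(37144, Rational(1, 2)) = Mul(2, Pow(9286, Rational(1, 2)))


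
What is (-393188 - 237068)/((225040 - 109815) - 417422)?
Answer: 630256/302197 ≈ 2.0856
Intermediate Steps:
(-393188 - 237068)/((225040 - 109815) - 417422) = -630256/(115225 - 417422) = -630256/(-302197) = -630256*(-1/302197) = 630256/302197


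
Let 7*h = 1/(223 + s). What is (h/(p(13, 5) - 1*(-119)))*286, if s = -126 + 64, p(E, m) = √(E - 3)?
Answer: 4862/2278311 - 286*√10/15948177 ≈ 0.0020773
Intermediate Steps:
p(E, m) = √(-3 + E)
s = -62
h = 1/1127 (h = 1/(7*(223 - 62)) = (⅐)/161 = (⅐)*(1/161) = 1/1127 ≈ 0.00088731)
(h/(p(13, 5) - 1*(-119)))*286 = (1/(1127*(√(-3 + 13) - 1*(-119))))*286 = (1/(1127*(√10 + 119)))*286 = (1/(1127*(119 + √10)))*286 = 286/(1127*(119 + √10))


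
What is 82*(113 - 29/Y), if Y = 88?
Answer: 406515/44 ≈ 9239.0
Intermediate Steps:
82*(113 - 29/Y) = 82*(113 - 29/88) = 82*(9915/88) = 406515/44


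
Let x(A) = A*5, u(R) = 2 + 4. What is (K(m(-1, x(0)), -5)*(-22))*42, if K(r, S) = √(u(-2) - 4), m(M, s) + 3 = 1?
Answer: -924*√2 ≈ -1306.7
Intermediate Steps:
u(R) = 6
x(A) = 5*A
m(M, s) = -2 (m(M, s) = -3 + 1 = -2)
K(r, S) = √2 (K(r, S) = √(6 - 4) = √2)
(K(m(-1, x(0)), -5)*(-22))*42 = (√2*(-22))*42 = -22*√2*42 = -924*√2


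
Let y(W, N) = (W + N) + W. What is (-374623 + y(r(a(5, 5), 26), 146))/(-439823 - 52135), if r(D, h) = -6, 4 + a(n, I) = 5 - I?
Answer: 2069/2718 ≈ 0.76122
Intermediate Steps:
a(n, I) = 1 - I (a(n, I) = -4 + (5 - I) = 1 - I)
y(W, N) = N + 2*W (y(W, N) = (N + W) + W = N + 2*W)
(-374623 + y(r(a(5, 5), 26), 146))/(-439823 - 52135) = (-374623 + (146 + 2*(-6)))/(-439823 - 52135) = (-374623 + (146 - 12))/(-491958) = (-374623 + 134)*(-1/491958) = -374489*(-1/491958) = 2069/2718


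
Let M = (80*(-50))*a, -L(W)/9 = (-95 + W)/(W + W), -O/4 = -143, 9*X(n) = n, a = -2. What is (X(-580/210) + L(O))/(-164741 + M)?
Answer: 877729/33889912056 ≈ 2.5899e-5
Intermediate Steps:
X(n) = n/9
O = 572 (O = -4*(-143) = 572)
L(W) = -9*(-95 + W)/(2*W) (L(W) = -9*(-95 + W)/(W + W) = -9*(-95 + W)/(2*W))
M = 8000 (M = (80*(-50))*(-2) = -4000*(-2) = 8000)
(X(-580/210) + L(O))/(-164741 + M) = ((-580/210)/9 + (9/2)*(95 - 1*572)/572)/(-164741 + 8000) = ((-580*1/210)/9 + (9/2)*(1/572)*(95 - 572))/(-156741) = ((1/9)*(-58/21) + (9/2)*(1/572)*(-477))*(-1/156741) = (-58/189 - 4293/1144)*(-1/156741) = -877729/216216*(-1/156741) = 877729/33889912056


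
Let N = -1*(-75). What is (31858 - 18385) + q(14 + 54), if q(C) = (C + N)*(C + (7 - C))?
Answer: 14474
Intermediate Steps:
N = 75
q(C) = 525 + 7*C (q(C) = (C + 75)*(C + (7 - C)) = (75 + C)*7 = 525 + 7*C)
(31858 - 18385) + q(14 + 54) = (31858 - 18385) + (525 + 7*(14 + 54)) = 13473 + (525 + 7*68) = 13473 + (525 + 476) = 13473 + 1001 = 14474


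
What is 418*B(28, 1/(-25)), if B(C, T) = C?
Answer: 11704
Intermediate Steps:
418*B(28, 1/(-25)) = 418*28 = 11704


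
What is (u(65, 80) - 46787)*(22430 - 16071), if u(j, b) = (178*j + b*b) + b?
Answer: -182738583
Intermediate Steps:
u(j, b) = b + b² + 178*j (u(j, b) = (178*j + b²) + b = (b² + 178*j) + b = b + b² + 178*j)
(u(65, 80) - 46787)*(22430 - 16071) = ((80 + 80² + 178*65) - 46787)*(22430 - 16071) = ((80 + 6400 + 11570) - 46787)*6359 = (18050 - 46787)*6359 = -28737*6359 = -182738583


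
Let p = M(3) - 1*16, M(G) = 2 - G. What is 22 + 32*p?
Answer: -522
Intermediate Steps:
p = -17 (p = (2 - 1*3) - 1*16 = (2 - 3) - 16 = -1 - 16 = -17)
22 + 32*p = 22 + 32*(-17) = 22 - 544 = -522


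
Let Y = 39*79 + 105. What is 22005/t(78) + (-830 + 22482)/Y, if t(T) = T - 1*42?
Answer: 3938189/6372 ≈ 618.05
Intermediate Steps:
t(T) = -42 + T (t(T) = T - 42 = -42 + T)
Y = 3186 (Y = 3081 + 105 = 3186)
22005/t(78) + (-830 + 22482)/Y = 22005/(-42 + 78) + (-830 + 22482)/3186 = 22005/36 + 21652*(1/3186) = 22005*(1/36) + 10826/1593 = 2445/4 + 10826/1593 = 3938189/6372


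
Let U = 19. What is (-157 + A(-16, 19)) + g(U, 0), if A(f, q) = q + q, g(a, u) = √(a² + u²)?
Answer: -100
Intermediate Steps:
A(f, q) = 2*q
(-157 + A(-16, 19)) + g(U, 0) = (-157 + 2*19) + √(19² + 0²) = (-157 + 38) + √(361 + 0) = -119 + √361 = -119 + 19 = -100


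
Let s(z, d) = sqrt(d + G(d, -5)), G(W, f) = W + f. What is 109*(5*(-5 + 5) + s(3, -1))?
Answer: 109*I*sqrt(7) ≈ 288.39*I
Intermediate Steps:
s(z, d) = sqrt(-5 + 2*d) (s(z, d) = sqrt(d + (d - 5)) = sqrt(d + (-5 + d)) = sqrt(-5 + 2*d))
109*(5*(-5 + 5) + s(3, -1)) = 109*(5*(-5 + 5) + sqrt(-5 + 2*(-1))) = 109*(5*0 + sqrt(-5 - 2)) = 109*(0 + sqrt(-7)) = 109*(0 + I*sqrt(7)) = 109*(I*sqrt(7)) = 109*I*sqrt(7)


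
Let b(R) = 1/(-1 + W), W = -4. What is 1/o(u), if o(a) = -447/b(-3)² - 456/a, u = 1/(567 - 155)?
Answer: -1/199047 ≈ -5.0239e-6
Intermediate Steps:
b(R) = -⅕ (b(R) = 1/(-1 - 4) = 1/(-5) = -⅕)
u = 1/412 ≈ 0.0024272
o(a) = -11175 - 456/a (o(a) = -447/((-⅕)²) - 456/a = -447/1/25 - 456/a = -447*25 - 456/a = -11175 - 456/a)
1/o(u) = 1/(-11175 - 456/1/412) = 1/(-11175 - 456*412) = 1/(-11175 - 187872) = 1/(-199047) = -1/199047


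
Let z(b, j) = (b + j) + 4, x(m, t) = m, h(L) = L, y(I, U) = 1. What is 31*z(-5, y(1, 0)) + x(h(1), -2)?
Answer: 1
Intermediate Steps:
z(b, j) = 4 + b + j
31*z(-5, y(1, 0)) + x(h(1), -2) = 31*(4 - 5 + 1) + 1 = 31*0 + 1 = 0 + 1 = 1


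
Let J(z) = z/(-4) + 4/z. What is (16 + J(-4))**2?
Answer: 256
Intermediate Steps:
J(z) = 4/z - z/4 (J(z) = z*(-1/4) + 4/z = -z/4 + 4/z = 4/z - z/4)
(16 + J(-4))**2 = (16 + (4/(-4) - 1/4*(-4)))**2 = (16 + (4*(-1/4) + 1))**2 = (16 + (-1 + 1))**2 = (16 + 0)**2 = 16**2 = 256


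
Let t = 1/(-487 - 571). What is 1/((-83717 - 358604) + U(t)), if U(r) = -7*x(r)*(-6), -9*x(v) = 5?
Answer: -3/1327033 ≈ -2.2607e-6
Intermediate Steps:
x(v) = -5/9 (x(v) = -1/9*5 = -5/9)
t = -1/1058 (t = 1/(-1058) = -1/1058 ≈ -0.00094518)
U(r) = -70/3 (U(r) = -7*(-5/9)*(-6) = (35/9)*(-6) = -70/3)
1/((-83717 - 358604) + U(t)) = 1/((-83717 - 358604) - 70/3) = 1/(-442321 - 70/3) = 1/(-1327033/3) = -3/1327033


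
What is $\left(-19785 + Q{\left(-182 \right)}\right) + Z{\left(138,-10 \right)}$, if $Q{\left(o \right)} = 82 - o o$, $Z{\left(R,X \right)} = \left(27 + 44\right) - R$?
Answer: $-52894$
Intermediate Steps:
$Z{\left(R,X \right)} = 71 - R$
$Q{\left(o \right)} = 82 - o^{2}$
$\left(-19785 + Q{\left(-182 \right)}\right) + Z{\left(138,-10 \right)} = \left(-19785 + \left(82 - \left(-182\right)^{2}\right)\right) + \left(71 - 138\right) = \left(-19785 + \left(82 - 33124\right)\right) + \left(71 - 138\right) = \left(-19785 + \left(82 - 33124\right)\right) - 67 = \left(-19785 - 33042\right) - 67 = -52827 - 67 = -52894$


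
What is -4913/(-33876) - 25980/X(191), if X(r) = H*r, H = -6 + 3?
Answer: 294304543/6470316 ≈ 45.485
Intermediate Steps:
H = -3
X(r) = -3*r
-4913/(-33876) - 25980/X(191) = -4913/(-33876) - 25980/((-3*191)) = -4913*(-1/33876) - 25980/(-573) = 4913/33876 - 25980*(-1/573) = 4913/33876 + 8660/191 = 294304543/6470316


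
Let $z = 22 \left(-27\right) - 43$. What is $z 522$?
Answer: $-332514$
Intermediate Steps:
$z = -637$ ($z = -594 - 43 = -637$)
$z 522 = \left(-637\right) 522 = -332514$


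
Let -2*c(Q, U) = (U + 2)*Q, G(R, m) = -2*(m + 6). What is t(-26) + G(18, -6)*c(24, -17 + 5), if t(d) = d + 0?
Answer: -26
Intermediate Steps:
t(d) = d
G(R, m) = -12 - 2*m (G(R, m) = -2*(6 + m) = -12 - 2*m)
c(Q, U) = -Q*(2 + U)/2 (c(Q, U) = -(U + 2)*Q/2 = -(2 + U)*Q/2 = -Q*(2 + U)/2)
t(-26) + G(18, -6)*c(24, -17 + 5) = -26 + (-12 - 2*(-6))*(-½*24*(2 + (-17 + 5))) = -26 + (-12 + 12)*(-½*24*(2 - 12)) = -26 + 0*(-½*24*(-10)) = -26 + 0*120 = -26 + 0 = -26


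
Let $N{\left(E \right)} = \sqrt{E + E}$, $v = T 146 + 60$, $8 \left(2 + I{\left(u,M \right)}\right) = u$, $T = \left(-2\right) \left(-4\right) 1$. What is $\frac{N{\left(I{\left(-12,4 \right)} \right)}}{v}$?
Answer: $\frac{i \sqrt{7}}{1228} \approx 0.0021545 i$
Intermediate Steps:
$T = 8$ ($T = 8 \cdot 1 = 8$)
$I{\left(u,M \right)} = -2 + \frac{u}{8}$
$v = 1228$ ($v = 8 \cdot 146 + 60 = 1168 + 60 = 1228$)
$N{\left(E \right)} = \sqrt{2} \sqrt{E}$ ($N{\left(E \right)} = \sqrt{2 E} = \sqrt{2} \sqrt{E}$)
$\frac{N{\left(I{\left(-12,4 \right)} \right)}}{v} = \frac{\sqrt{2} \sqrt{-2 + \frac{1}{8} \left(-12\right)}}{1228} = \sqrt{2} \sqrt{-2 - \frac{3}{2}} \cdot \frac{1}{1228} = \sqrt{2} \sqrt{- \frac{7}{2}} \cdot \frac{1}{1228} = \sqrt{2} \frac{i \sqrt{14}}{2} \cdot \frac{1}{1228} = i \sqrt{7} \cdot \frac{1}{1228} = \frac{i \sqrt{7}}{1228}$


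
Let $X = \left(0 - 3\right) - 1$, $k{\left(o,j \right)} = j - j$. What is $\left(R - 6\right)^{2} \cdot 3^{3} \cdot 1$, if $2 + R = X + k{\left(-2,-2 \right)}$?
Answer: $3888$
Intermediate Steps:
$k{\left(o,j \right)} = 0$
$X = -4$ ($X = -3 - 1 = -4$)
$R = -6$ ($R = -2 + \left(-4 + 0\right) = -2 - 4 = -6$)
$\left(R - 6\right)^{2} \cdot 3^{3} \cdot 1 = \left(-6 - 6\right)^{2} \cdot 3^{3} \cdot 1 = \left(-12\right)^{2} \cdot 27 \cdot 1 = 144 \cdot 27 = 3888$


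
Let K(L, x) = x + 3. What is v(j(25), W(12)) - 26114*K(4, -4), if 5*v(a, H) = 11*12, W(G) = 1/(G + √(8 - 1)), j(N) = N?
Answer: 130702/5 ≈ 26140.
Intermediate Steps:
K(L, x) = 3 + x
W(G) = 1/(G + √7)
v(a, H) = 132/5 (v(a, H) = (11*12)/5 = (⅕)*132 = 132/5)
v(j(25), W(12)) - 26114*K(4, -4) = 132/5 - 26114*(3 - 4) = 132/5 - 26114*(-1) = 132/5 - 1*(-26114) = 132/5 + 26114 = 130702/5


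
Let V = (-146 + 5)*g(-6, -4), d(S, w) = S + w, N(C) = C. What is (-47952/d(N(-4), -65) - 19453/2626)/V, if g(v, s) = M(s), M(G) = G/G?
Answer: -41526565/8516118 ≈ -4.8762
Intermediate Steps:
M(G) = 1
g(v, s) = 1
V = -141 (V = (-146 + 5)*1 = -141*1 = -141)
(-47952/d(N(-4), -65) - 19453/2626)/V = (-47952/(-4 - 65) - 19453/2626)/(-141) = (-47952/(-69) - 19453*1/2626)*(-1/141) = (-47952*(-1/69) - 19453/2626)*(-1/141) = (15984/23 - 19453/2626)*(-1/141) = (41526565/60398)*(-1/141) = -41526565/8516118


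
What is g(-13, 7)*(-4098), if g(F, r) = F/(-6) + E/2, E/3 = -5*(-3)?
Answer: -101084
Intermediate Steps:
E = 45 (E = 3*(-5*(-3)) = 3*15 = 45)
g(F, r) = 45/2 - F/6 (g(F, r) = F/(-6) + 45/2 = F*(-1/6) + 45*(1/2) = -F/6 + 45/2 = 45/2 - F/6)
g(-13, 7)*(-4098) = (45/2 - 1/6*(-13))*(-4098) = (45/2 + 13/6)*(-4098) = (74/3)*(-4098) = -101084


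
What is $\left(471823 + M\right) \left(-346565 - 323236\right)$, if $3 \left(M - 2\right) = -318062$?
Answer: $-245016108271$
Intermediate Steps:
$M = - \frac{318056}{3}$ ($M = 2 + \frac{1}{3} \left(-318062\right) = 2 - \frac{318062}{3} = - \frac{318056}{3} \approx -1.0602 \cdot 10^{5}$)
$\left(471823 + M\right) \left(-346565 - 323236\right) = \left(471823 - \frac{318056}{3}\right) \left(-346565 - 323236\right) = \frac{1097413}{3} \left(-669801\right) = -245016108271$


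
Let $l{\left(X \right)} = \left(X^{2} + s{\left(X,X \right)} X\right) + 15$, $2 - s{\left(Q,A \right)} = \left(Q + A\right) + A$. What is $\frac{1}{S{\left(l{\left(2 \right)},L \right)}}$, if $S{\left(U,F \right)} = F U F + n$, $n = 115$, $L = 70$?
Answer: $\frac{1}{54015} \approx 1.8513 \cdot 10^{-5}$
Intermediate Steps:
$s{\left(Q,A \right)} = 2 - Q - 2 A$ ($s{\left(Q,A \right)} = 2 - \left(\left(Q + A\right) + A\right) = 2 - \left(\left(A + Q\right) + A\right) = 2 - \left(Q + 2 A\right) = 2 - Q - 2 A$)
$l{\left(X \right)} = 15 + X^{2} + X \left(2 - 3 X\right)$ ($l{\left(X \right)} = \left(X^{2} + \left(2 - X - 2 X\right) X\right) + 15 = \left(X^{2} + \left(2 - 3 X\right) X\right) + 15 = \left(X^{2} + X \left(2 - 3 X\right)\right) + 15 = 15 + X^{2} + X \left(2 - 3 X\right)$)
$S{\left(U,F \right)} = 115 + U F^{2}$ ($S{\left(U,F \right)} = F U F + 115 = U F^{2} + 115 = 115 + U F^{2}$)
$\frac{1}{S{\left(l{\left(2 \right)},L \right)}} = \frac{1}{115 + \left(15 - 2 \cdot 2^{2} + 2 \cdot 2\right) 70^{2}} = \frac{1}{115 + \left(15 - 8 + 4\right) 4900} = \frac{1}{115 + 11 \cdot 4900} = \frac{1}{115 + 53900} = \frac{1}{54015}$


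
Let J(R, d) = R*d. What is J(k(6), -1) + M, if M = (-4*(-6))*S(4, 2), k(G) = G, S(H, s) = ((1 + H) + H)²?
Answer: 1938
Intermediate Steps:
S(H, s) = (1 + 2*H)²
M = 1944 (M = (-4*(-6))*(1 + 2*4)² = 24*(1 + 8)² = 24*9² = 24*81 = 1944)
J(k(6), -1) + M = 6*(-1) + 1944 = -6 + 1944 = 1938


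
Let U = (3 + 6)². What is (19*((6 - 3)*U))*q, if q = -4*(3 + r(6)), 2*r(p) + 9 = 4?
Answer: -9234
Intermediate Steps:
r(p) = -5/2 (r(p) = -9/2 + (½)*4 = -9/2 + 2 = -5/2)
U = 81 (U = 9² = 81)
q = -2 (q = -4*(3 - 5/2) = -4*½ = -2)
(19*((6 - 3)*U))*q = (19*((6 - 3)*81))*(-2) = (19*(3*81))*(-2) = (19*243)*(-2) = 4617*(-2) = -9234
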